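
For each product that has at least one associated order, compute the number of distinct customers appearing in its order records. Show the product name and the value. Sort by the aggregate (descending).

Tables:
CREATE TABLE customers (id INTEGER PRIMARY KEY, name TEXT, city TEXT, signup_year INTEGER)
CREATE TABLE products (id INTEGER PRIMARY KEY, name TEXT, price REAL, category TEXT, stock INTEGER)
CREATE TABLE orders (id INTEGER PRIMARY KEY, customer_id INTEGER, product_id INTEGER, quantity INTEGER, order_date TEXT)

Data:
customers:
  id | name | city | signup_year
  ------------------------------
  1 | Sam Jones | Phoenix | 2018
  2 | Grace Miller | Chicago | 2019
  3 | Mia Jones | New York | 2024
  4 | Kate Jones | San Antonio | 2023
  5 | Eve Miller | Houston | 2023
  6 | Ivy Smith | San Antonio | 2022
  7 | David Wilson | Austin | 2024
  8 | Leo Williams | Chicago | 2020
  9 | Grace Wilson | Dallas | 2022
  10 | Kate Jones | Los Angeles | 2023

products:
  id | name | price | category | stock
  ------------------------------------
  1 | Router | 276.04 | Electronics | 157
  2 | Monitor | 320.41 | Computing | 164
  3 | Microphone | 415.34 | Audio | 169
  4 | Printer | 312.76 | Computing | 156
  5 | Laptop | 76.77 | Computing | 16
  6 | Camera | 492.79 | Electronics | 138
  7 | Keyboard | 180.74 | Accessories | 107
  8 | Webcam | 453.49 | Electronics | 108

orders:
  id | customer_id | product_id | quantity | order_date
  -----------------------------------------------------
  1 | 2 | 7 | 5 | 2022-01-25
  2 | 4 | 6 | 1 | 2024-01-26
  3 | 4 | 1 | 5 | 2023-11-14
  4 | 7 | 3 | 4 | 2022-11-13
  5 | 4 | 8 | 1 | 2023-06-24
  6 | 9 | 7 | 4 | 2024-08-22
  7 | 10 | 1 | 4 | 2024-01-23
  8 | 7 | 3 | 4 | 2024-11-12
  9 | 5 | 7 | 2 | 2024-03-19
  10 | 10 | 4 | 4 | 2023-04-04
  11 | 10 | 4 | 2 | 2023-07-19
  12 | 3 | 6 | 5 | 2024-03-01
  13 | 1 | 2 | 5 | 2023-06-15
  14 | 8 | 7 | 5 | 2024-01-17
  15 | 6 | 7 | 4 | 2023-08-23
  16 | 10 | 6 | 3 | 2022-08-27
SELECT p.name, COUNT(DISTINCT c.customer_id) AS distinct_customer_count FROM orders c JOIN products p ON c.product_id = p.id GROUP BY p.id, p.name ORDER BY distinct_customer_count DESC

Execution result:
name | distinct_customer_count
Keyboard | 5
Camera | 3
Router | 2
Monitor | 1
Microphone | 1
Printer | 1
Webcam | 1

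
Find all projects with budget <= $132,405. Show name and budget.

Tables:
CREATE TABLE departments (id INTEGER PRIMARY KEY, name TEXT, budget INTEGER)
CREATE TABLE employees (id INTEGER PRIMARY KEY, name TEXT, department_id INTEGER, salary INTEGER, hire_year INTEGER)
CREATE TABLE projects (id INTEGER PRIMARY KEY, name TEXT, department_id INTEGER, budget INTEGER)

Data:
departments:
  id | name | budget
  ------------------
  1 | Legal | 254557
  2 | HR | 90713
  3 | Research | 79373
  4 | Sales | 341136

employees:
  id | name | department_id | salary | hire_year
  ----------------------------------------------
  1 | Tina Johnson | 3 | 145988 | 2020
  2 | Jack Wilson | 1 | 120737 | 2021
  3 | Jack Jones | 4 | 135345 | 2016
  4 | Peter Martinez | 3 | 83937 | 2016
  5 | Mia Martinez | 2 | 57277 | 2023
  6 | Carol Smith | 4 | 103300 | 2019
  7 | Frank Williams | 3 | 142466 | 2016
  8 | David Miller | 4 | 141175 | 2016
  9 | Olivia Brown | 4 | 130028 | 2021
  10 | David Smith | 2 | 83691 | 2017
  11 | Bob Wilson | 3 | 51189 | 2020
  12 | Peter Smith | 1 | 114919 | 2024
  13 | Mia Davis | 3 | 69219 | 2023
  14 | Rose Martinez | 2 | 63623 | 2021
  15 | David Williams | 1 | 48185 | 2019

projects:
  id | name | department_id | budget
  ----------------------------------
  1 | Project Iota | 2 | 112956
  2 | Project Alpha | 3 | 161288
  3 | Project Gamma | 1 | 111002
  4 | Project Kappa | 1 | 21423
SELECT name, budget FROM projects WHERE budget <= 132405

Execution result:
name | budget
Project Iota | 112956
Project Gamma | 111002
Project Kappa | 21423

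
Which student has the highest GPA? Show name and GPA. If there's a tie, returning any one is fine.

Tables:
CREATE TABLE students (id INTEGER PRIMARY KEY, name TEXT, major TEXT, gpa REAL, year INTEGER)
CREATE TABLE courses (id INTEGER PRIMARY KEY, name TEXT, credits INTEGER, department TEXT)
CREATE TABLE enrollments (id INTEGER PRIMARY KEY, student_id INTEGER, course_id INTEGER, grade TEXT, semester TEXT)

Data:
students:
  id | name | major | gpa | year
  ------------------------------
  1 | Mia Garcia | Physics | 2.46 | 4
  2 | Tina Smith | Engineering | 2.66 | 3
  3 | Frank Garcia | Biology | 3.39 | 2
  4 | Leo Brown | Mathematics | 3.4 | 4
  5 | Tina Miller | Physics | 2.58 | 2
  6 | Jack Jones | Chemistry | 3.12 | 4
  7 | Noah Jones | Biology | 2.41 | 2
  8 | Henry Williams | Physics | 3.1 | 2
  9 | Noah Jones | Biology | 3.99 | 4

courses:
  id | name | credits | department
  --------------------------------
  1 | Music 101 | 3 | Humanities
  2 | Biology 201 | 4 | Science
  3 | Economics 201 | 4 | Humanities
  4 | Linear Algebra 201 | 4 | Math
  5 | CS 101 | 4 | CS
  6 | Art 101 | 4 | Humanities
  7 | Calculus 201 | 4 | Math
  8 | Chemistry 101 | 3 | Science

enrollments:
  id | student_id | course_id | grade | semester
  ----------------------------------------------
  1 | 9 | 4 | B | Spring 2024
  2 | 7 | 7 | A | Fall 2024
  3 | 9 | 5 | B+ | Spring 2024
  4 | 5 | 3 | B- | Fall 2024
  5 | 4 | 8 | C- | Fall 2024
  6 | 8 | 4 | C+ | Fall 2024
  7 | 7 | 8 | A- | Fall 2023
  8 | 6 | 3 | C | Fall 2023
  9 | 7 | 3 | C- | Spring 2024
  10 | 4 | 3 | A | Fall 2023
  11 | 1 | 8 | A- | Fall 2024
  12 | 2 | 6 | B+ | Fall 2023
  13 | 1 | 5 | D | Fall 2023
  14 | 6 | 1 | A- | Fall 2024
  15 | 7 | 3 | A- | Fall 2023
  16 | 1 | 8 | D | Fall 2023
SELECT name, gpa FROM students ORDER BY gpa DESC LIMIT 1

Execution result:
name | gpa
Noah Jones | 3.99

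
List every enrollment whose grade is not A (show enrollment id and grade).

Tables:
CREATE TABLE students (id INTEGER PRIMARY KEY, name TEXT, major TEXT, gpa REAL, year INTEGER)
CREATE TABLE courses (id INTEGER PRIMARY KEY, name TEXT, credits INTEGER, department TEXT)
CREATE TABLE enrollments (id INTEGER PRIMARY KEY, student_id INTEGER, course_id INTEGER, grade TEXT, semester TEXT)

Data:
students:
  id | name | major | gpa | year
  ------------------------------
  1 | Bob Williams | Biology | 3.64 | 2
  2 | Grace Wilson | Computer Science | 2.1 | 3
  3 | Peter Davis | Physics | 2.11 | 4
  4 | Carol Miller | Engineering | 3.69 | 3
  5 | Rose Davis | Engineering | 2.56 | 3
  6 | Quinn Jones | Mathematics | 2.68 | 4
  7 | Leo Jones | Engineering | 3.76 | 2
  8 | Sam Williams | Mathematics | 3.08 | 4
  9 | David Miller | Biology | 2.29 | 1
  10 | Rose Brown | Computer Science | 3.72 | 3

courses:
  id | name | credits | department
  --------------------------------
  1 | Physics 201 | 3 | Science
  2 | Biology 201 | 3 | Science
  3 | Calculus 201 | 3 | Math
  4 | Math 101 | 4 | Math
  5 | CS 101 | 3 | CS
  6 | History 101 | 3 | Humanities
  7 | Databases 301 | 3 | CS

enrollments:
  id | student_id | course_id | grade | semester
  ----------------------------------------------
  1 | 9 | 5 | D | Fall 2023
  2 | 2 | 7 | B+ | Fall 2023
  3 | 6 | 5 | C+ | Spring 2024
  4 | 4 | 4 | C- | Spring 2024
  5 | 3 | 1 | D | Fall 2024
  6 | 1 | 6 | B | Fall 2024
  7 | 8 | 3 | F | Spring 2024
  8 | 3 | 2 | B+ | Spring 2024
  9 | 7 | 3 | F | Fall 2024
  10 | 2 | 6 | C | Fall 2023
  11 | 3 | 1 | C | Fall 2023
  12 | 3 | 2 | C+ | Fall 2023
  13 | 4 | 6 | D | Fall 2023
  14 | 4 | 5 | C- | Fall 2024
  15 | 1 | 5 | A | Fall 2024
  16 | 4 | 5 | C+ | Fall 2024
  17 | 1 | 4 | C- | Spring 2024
SELECT id, grade FROM enrollments WHERE grade <> 'A'

Execution result:
id | grade
1 | D
2 | B+
3 | C+
4 | C-
5 | D
6 | B
7 | F
8 | B+
9 | F
10 | C
11 | C
12 | C+
13 | D
14 | C-
16 | C+
17 | C-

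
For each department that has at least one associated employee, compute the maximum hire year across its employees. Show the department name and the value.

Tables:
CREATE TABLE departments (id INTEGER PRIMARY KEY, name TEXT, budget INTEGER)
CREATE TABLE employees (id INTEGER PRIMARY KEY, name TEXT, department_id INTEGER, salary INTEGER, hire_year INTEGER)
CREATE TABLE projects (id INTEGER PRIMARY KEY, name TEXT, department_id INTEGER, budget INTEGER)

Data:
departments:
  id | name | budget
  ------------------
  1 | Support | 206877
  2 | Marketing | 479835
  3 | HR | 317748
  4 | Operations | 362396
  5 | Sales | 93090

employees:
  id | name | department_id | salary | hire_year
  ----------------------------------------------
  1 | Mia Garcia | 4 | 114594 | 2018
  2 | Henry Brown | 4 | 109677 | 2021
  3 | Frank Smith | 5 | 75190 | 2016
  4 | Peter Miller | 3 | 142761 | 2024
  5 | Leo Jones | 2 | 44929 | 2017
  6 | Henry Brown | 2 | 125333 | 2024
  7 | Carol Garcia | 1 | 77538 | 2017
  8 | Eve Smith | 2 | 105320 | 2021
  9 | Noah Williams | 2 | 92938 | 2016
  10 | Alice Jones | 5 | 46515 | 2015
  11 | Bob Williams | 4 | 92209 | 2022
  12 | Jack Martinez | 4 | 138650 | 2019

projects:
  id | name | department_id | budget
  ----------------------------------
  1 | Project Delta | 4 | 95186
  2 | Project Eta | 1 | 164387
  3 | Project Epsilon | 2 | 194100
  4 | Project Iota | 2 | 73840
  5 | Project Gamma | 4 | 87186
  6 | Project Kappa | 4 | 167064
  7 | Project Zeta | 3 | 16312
SELECT p.name, MAX(c.hire_year) AS max_hire_year FROM employees c JOIN departments p ON c.department_id = p.id GROUP BY p.id, p.name

Execution result:
name | max_hire_year
Support | 2017
Marketing | 2024
HR | 2024
Operations | 2022
Sales | 2016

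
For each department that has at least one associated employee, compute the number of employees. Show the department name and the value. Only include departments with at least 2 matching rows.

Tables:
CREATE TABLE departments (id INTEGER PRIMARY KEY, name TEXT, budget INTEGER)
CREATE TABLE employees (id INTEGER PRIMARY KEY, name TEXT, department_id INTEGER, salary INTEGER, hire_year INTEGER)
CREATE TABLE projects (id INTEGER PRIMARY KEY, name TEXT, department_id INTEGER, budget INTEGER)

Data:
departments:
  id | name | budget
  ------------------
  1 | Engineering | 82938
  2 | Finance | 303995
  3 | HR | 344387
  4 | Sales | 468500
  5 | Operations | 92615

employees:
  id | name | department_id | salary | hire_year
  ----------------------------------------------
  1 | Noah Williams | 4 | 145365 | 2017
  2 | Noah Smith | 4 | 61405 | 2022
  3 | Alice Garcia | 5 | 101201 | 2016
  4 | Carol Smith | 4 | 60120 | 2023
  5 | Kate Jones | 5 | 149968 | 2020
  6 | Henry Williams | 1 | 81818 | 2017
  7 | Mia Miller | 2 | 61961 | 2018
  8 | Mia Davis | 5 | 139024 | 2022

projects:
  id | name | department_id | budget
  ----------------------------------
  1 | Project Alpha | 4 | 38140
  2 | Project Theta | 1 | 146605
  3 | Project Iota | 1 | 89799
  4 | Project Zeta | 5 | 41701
SELECT p.name, COUNT(*) AS n FROM employees c JOIN departments p ON c.department_id = p.id GROUP BY p.id, p.name HAVING COUNT(*) >= 2

Execution result:
name | n
Sales | 3
Operations | 3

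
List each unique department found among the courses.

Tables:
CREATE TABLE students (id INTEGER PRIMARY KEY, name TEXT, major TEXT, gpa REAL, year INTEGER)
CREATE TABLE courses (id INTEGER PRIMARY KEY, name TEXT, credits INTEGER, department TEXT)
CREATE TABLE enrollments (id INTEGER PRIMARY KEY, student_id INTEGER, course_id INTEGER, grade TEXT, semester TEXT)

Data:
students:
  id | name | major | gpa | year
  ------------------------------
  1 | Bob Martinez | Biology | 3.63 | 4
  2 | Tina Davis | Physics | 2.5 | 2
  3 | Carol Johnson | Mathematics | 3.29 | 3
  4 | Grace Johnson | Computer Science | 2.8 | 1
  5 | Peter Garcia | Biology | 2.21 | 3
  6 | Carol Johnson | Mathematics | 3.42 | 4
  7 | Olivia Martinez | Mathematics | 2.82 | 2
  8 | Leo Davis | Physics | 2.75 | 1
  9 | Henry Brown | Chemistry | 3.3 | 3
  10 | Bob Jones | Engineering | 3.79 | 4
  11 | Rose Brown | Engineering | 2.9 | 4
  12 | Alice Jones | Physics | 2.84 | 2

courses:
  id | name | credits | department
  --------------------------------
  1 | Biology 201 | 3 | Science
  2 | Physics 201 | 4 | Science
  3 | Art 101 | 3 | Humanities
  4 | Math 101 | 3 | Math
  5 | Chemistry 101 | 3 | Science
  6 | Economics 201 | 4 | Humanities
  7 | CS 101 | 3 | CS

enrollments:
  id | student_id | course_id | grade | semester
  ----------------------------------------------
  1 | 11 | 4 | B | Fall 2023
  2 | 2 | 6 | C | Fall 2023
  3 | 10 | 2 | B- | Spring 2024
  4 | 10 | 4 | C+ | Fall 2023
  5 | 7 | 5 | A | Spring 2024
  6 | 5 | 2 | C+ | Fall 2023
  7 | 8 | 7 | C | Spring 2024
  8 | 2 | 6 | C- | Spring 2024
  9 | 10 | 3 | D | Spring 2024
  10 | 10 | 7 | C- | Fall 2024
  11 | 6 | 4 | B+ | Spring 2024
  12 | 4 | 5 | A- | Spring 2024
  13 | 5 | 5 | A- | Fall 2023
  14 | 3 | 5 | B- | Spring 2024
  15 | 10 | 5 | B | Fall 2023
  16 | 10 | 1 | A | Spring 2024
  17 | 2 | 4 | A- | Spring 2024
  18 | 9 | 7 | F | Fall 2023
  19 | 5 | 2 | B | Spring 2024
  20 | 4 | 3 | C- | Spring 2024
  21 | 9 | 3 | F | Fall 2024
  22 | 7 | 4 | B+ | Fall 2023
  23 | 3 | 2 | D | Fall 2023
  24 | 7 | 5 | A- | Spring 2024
SELECT DISTINCT department FROM courses

Execution result:
department
Science
Humanities
Math
CS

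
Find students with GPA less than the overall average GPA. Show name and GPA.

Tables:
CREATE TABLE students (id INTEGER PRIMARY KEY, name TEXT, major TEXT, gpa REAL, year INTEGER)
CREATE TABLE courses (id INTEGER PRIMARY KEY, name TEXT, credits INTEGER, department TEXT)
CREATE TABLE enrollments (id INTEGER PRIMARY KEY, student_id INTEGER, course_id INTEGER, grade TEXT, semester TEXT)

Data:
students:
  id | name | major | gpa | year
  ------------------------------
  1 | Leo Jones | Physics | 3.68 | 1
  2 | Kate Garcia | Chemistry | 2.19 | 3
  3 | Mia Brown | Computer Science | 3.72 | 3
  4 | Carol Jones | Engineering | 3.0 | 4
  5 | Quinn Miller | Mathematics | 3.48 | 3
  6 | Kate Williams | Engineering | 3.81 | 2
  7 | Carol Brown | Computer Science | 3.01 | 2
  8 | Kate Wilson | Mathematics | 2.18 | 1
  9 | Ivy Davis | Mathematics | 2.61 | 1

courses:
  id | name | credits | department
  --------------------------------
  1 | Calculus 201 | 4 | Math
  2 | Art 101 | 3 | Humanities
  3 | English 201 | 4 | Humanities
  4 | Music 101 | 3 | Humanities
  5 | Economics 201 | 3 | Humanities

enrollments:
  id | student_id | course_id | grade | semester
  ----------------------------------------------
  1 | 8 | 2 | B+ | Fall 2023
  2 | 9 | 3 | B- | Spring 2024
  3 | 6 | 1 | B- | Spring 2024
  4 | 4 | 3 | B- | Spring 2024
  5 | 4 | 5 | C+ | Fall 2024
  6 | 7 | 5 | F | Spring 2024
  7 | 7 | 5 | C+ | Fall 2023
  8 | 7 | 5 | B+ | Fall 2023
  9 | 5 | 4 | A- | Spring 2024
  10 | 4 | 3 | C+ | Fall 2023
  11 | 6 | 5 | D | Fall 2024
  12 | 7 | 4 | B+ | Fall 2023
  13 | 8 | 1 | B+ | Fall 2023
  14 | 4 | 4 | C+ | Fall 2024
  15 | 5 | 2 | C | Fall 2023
SELECT name, gpa FROM students WHERE gpa < (SELECT AVG(gpa) FROM students)

Execution result:
name | gpa
Kate Garcia | 2.19
Carol Jones | 3.00
Carol Brown | 3.01
Kate Wilson | 2.18
Ivy Davis | 2.61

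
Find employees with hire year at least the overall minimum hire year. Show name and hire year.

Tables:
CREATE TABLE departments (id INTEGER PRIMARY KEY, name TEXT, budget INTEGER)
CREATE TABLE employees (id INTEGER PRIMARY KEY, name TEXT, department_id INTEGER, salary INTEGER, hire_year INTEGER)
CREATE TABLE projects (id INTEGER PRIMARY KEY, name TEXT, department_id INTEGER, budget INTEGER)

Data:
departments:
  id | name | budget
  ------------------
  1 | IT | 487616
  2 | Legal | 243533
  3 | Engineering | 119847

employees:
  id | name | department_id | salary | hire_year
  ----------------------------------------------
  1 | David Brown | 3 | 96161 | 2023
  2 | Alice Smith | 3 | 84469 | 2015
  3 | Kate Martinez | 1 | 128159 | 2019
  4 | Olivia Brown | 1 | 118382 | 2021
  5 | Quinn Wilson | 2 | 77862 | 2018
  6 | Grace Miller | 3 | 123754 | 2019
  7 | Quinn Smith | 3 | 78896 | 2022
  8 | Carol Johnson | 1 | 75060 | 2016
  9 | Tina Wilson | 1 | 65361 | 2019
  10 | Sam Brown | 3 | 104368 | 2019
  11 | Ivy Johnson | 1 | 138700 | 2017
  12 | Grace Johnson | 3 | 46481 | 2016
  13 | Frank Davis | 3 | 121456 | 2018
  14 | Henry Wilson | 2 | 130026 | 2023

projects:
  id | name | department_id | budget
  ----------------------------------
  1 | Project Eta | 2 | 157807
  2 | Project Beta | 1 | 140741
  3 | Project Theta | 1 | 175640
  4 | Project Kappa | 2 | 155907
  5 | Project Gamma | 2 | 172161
SELECT name, hire_year FROM employees WHERE hire_year >= (SELECT MIN(hire_year) FROM employees)

Execution result:
name | hire_year
David Brown | 2023
Alice Smith | 2015
Kate Martinez | 2019
Olivia Brown | 2021
Quinn Wilson | 2018
Grace Miller | 2019
Quinn Smith | 2022
Carol Johnson | 2016
Tina Wilson | 2019
Sam Brown | 2019
Ivy Johnson | 2017
Grace Johnson | 2016
Frank Davis | 2018
Henry Wilson | 2023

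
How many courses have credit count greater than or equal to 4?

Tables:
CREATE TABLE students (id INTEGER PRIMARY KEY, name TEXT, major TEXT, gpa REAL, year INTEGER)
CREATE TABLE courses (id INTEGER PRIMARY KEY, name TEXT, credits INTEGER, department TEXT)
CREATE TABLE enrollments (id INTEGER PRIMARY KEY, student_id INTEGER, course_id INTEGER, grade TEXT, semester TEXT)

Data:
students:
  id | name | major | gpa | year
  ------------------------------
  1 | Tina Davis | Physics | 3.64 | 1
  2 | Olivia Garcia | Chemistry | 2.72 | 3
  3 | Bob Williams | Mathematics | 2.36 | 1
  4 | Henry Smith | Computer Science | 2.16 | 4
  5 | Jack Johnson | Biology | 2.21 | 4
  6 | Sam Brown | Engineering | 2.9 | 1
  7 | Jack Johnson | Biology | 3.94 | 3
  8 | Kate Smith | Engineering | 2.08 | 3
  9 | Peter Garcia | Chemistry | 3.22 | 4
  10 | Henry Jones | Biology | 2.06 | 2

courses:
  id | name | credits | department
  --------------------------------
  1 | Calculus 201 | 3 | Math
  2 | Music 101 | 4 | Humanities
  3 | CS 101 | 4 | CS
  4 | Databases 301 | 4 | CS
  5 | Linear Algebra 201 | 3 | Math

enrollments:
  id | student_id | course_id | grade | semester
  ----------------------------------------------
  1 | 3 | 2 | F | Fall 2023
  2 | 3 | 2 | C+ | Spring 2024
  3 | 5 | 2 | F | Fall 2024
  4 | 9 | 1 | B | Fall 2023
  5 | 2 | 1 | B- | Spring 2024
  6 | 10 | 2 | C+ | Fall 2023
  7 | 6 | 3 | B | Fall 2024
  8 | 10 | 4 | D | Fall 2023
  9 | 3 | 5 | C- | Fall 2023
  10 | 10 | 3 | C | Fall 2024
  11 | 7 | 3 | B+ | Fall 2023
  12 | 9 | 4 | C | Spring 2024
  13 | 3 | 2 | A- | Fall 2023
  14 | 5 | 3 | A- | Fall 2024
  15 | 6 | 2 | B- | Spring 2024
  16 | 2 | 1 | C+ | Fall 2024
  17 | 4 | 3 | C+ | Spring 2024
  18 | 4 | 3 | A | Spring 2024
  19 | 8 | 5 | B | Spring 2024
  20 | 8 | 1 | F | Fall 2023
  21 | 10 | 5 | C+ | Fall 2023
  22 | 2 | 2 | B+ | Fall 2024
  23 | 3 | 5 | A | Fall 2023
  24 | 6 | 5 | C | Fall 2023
SELECT COUNT(*) FROM courses WHERE credits >= 4

Execution result:
3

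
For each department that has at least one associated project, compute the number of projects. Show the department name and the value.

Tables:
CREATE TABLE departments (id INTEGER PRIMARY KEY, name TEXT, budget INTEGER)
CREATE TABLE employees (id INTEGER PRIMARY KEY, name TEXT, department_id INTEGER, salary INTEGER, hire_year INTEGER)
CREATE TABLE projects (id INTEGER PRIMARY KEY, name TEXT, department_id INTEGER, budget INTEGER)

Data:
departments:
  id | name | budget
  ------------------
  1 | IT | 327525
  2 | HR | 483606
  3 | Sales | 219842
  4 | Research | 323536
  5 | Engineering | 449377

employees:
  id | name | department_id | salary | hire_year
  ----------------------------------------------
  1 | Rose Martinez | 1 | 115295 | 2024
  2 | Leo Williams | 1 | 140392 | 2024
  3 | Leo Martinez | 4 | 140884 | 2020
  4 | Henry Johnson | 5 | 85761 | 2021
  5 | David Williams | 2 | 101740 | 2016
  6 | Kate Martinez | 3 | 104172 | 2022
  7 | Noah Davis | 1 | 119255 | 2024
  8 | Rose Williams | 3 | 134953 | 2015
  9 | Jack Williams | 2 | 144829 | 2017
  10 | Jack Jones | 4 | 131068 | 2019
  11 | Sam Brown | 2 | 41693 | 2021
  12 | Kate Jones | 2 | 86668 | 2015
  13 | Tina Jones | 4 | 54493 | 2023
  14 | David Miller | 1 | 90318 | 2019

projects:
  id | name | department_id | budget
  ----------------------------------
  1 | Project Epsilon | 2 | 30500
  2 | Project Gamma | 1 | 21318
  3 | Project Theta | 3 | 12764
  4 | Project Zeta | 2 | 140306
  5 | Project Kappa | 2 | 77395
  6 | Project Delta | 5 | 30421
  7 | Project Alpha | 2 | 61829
SELECT p.name, COUNT(*) AS n FROM projects c JOIN departments p ON c.department_id = p.id GROUP BY p.id, p.name

Execution result:
name | n
IT | 1
HR | 4
Sales | 1
Engineering | 1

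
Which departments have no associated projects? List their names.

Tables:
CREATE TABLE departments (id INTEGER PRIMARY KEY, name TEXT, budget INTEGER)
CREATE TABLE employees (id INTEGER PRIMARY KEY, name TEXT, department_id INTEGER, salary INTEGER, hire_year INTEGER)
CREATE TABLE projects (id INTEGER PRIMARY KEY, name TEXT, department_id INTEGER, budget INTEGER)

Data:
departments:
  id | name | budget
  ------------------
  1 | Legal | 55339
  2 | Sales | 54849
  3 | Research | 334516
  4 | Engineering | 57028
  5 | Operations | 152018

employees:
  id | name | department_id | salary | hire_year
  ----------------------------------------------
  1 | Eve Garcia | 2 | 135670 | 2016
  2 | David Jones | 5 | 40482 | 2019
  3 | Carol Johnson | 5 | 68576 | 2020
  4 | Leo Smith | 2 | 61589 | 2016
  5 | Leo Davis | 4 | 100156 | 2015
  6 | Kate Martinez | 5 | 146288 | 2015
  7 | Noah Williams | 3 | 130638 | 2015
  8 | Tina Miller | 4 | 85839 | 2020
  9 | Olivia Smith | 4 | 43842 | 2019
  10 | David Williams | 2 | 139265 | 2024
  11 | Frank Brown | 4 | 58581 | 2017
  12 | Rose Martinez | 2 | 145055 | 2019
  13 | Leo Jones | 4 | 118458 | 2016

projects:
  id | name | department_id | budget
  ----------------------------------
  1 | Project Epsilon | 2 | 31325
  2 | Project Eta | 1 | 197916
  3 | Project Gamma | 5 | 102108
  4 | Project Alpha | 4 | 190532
SELECT p.name FROM departments p LEFT JOIN projects c ON c.department_id = p.id WHERE c.id IS NULL

Execution result:
Research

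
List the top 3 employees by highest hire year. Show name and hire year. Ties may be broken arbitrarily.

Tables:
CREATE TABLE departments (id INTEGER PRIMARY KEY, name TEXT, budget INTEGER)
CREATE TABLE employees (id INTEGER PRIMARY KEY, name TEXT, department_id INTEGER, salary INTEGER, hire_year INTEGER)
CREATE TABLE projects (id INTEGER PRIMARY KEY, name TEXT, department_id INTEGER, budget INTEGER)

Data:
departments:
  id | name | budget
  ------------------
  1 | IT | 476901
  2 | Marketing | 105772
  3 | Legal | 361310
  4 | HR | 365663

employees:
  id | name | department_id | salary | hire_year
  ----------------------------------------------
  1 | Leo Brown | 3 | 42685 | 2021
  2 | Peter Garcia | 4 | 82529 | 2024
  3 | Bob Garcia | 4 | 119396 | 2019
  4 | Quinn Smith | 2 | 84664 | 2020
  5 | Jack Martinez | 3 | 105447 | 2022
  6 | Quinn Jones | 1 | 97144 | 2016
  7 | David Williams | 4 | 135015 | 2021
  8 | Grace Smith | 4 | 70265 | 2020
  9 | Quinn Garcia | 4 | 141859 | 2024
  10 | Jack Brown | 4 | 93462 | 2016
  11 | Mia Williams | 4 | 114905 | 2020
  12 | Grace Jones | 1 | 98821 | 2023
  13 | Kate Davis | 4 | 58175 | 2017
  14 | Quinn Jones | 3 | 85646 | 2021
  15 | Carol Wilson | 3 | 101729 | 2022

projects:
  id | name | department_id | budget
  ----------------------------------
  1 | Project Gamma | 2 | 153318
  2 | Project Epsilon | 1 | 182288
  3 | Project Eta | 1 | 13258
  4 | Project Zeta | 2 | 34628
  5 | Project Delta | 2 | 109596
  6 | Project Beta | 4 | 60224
SELECT name, hire_year FROM employees ORDER BY hire_year DESC LIMIT 3

Execution result:
name | hire_year
Peter Garcia | 2024
Quinn Garcia | 2024
Grace Jones | 2023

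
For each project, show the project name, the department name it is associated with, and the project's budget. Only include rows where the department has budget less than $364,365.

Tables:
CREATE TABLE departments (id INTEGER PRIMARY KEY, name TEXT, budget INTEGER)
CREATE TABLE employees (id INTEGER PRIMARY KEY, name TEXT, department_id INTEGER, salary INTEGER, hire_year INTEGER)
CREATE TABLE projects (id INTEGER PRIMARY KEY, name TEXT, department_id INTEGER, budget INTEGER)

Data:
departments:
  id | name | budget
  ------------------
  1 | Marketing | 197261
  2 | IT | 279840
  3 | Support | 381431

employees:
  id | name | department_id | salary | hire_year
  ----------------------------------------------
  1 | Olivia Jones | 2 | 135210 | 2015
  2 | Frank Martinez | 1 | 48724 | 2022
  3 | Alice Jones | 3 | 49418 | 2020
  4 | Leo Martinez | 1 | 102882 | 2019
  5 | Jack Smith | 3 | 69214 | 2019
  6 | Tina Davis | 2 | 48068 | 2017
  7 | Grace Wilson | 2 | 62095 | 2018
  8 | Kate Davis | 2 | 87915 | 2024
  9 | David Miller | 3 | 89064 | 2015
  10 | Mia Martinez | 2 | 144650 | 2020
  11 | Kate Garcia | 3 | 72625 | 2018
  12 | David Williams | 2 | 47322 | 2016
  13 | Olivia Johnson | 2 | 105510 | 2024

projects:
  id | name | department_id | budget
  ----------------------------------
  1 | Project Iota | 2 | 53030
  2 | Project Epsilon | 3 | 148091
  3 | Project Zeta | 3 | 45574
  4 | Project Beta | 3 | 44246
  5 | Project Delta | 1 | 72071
SELECT c.name, p.name AS department, c.budget FROM projects c JOIN departments p ON c.department_id = p.id WHERE p.budget < 364365

Execution result:
name | department | budget
Project Iota | IT | 53030
Project Delta | Marketing | 72071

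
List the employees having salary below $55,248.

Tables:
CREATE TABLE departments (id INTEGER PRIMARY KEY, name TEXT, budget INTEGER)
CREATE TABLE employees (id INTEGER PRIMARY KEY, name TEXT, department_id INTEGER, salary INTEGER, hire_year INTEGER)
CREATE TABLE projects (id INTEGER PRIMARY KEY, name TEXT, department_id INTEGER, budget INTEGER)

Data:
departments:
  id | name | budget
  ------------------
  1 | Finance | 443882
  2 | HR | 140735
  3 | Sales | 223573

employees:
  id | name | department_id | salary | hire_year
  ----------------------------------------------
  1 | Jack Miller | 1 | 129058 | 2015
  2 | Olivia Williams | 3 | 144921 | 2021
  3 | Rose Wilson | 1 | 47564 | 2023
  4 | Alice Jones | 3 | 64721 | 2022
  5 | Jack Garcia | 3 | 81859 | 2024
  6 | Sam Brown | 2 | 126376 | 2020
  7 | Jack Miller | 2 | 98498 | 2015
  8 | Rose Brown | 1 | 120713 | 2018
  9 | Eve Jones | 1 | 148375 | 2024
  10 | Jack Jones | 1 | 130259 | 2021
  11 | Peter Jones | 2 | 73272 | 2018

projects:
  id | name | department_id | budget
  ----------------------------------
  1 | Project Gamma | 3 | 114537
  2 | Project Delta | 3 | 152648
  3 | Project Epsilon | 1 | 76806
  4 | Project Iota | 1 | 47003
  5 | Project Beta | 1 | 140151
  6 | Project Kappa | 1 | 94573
SELECT name, salary FROM employees WHERE salary < 55248

Execution result:
name | salary
Rose Wilson | 47564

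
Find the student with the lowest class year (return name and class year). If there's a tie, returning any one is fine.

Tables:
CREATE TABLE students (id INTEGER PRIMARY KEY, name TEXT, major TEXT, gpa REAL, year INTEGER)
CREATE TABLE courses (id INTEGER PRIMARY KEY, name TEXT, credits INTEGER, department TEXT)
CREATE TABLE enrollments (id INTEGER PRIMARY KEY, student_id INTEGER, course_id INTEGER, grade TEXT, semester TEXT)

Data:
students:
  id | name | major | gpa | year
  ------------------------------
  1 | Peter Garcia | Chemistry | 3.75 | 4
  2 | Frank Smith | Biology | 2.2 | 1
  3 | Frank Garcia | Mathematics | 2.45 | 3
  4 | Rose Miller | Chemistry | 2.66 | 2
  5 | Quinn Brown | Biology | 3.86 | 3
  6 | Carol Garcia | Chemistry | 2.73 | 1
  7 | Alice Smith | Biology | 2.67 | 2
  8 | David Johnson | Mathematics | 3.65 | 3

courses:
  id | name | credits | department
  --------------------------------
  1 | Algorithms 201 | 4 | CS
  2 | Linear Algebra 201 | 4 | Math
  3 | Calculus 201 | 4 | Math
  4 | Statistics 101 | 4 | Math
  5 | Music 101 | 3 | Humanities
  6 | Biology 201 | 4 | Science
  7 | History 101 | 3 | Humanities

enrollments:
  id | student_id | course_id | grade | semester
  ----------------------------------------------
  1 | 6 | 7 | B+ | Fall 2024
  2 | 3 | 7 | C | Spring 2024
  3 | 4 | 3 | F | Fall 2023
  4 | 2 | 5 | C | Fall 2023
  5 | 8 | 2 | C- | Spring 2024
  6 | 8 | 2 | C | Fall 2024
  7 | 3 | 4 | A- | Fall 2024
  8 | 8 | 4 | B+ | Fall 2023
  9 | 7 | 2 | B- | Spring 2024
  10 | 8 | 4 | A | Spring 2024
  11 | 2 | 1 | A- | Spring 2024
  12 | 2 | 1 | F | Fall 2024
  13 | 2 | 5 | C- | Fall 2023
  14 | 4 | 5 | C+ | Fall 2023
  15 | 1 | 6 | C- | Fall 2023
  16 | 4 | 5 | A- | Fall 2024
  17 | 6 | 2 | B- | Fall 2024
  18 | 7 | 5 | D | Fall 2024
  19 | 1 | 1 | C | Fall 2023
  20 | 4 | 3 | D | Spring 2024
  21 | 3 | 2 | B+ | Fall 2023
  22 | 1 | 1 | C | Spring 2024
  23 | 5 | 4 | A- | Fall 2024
SELECT name, year FROM students ORDER BY year ASC LIMIT 1

Execution result:
name | year
Frank Smith | 1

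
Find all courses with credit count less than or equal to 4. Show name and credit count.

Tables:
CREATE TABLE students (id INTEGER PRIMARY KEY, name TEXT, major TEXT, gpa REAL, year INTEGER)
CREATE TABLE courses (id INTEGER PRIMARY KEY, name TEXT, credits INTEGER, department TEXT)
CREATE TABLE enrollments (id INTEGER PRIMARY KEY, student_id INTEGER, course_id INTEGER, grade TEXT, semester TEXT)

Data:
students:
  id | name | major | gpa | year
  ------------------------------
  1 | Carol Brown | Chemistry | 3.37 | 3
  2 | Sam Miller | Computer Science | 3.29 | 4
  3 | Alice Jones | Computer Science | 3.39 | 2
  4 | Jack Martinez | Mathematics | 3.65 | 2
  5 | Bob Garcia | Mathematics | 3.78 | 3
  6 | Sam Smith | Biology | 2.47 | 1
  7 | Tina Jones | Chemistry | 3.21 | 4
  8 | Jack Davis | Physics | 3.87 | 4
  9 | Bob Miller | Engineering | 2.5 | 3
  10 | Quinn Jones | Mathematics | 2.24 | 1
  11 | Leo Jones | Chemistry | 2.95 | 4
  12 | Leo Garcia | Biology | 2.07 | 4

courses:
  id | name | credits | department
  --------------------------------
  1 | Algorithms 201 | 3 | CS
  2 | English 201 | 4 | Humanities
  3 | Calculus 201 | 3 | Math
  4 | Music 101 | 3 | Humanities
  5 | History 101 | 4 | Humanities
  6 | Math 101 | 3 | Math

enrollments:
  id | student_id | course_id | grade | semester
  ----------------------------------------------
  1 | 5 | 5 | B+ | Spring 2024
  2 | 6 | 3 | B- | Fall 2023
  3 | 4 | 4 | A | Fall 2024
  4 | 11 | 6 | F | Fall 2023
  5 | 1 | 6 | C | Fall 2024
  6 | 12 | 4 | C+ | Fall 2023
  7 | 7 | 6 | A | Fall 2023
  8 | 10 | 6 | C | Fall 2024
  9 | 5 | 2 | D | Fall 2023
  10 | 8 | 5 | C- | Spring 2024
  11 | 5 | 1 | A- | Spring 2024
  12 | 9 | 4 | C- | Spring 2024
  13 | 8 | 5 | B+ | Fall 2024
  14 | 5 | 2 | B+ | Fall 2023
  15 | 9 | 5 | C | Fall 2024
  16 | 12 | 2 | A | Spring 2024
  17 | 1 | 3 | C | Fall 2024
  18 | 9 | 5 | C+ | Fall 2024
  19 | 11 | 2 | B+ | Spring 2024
SELECT name, credits FROM courses WHERE credits <= 4

Execution result:
name | credits
Algorithms 201 | 3
English 201 | 4
Calculus 201 | 3
Music 101 | 3
History 101 | 4
Math 101 | 3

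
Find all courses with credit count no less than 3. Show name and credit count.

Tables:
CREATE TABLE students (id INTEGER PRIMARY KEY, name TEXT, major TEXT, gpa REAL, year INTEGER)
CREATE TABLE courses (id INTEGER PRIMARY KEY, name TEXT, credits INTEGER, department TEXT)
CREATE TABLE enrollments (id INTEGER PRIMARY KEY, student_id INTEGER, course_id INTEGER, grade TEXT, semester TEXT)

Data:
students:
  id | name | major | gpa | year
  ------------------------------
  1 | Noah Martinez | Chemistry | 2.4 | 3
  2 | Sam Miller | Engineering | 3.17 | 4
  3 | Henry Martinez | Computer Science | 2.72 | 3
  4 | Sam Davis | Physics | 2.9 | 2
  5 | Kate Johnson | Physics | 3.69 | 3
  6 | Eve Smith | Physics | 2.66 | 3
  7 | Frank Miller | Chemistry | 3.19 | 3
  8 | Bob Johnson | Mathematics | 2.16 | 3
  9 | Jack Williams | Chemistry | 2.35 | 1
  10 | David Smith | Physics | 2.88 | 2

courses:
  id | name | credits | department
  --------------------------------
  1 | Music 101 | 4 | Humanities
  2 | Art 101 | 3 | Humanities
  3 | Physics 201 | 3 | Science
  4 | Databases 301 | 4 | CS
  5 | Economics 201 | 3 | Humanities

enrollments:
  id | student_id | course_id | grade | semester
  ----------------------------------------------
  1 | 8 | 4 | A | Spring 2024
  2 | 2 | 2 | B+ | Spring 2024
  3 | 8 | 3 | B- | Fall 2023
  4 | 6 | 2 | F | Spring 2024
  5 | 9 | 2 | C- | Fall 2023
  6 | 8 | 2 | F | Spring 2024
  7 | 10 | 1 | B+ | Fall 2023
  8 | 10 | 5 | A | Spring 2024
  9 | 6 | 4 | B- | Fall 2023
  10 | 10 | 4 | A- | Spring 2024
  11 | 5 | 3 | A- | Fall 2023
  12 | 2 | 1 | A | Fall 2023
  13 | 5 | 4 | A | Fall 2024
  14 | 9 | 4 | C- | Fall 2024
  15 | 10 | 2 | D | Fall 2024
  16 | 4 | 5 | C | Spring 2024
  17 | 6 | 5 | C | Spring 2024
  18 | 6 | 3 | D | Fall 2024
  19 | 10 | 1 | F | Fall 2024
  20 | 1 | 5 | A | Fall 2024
SELECT name, credits FROM courses WHERE credits >= 3

Execution result:
name | credits
Music 101 | 4
Art 101 | 3
Physics 201 | 3
Databases 301 | 4
Economics 201 | 3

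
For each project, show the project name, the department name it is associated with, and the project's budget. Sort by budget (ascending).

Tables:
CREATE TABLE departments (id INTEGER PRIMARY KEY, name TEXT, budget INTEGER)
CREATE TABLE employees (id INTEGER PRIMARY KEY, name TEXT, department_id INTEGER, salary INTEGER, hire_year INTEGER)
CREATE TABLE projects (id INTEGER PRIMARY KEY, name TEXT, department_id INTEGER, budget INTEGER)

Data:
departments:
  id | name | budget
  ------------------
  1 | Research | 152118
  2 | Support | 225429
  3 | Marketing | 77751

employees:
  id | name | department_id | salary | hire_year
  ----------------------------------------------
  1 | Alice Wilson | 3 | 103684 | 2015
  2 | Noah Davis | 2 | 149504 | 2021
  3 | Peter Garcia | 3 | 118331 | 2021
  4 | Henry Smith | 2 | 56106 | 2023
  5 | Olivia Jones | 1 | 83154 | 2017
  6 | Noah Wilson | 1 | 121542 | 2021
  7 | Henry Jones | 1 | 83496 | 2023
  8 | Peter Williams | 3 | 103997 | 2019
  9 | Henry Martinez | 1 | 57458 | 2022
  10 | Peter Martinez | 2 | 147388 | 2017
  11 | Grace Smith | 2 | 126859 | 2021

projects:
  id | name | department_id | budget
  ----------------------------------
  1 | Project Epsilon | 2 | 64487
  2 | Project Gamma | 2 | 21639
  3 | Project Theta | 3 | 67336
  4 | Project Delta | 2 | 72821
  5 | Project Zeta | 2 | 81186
SELECT c.name, p.name AS department, c.budget FROM projects c JOIN departments p ON c.department_id = p.id ORDER BY c.budget ASC

Execution result:
name | department | budget
Project Gamma | Support | 21639
Project Epsilon | Support | 64487
Project Theta | Marketing | 67336
Project Delta | Support | 72821
Project Zeta | Support | 81186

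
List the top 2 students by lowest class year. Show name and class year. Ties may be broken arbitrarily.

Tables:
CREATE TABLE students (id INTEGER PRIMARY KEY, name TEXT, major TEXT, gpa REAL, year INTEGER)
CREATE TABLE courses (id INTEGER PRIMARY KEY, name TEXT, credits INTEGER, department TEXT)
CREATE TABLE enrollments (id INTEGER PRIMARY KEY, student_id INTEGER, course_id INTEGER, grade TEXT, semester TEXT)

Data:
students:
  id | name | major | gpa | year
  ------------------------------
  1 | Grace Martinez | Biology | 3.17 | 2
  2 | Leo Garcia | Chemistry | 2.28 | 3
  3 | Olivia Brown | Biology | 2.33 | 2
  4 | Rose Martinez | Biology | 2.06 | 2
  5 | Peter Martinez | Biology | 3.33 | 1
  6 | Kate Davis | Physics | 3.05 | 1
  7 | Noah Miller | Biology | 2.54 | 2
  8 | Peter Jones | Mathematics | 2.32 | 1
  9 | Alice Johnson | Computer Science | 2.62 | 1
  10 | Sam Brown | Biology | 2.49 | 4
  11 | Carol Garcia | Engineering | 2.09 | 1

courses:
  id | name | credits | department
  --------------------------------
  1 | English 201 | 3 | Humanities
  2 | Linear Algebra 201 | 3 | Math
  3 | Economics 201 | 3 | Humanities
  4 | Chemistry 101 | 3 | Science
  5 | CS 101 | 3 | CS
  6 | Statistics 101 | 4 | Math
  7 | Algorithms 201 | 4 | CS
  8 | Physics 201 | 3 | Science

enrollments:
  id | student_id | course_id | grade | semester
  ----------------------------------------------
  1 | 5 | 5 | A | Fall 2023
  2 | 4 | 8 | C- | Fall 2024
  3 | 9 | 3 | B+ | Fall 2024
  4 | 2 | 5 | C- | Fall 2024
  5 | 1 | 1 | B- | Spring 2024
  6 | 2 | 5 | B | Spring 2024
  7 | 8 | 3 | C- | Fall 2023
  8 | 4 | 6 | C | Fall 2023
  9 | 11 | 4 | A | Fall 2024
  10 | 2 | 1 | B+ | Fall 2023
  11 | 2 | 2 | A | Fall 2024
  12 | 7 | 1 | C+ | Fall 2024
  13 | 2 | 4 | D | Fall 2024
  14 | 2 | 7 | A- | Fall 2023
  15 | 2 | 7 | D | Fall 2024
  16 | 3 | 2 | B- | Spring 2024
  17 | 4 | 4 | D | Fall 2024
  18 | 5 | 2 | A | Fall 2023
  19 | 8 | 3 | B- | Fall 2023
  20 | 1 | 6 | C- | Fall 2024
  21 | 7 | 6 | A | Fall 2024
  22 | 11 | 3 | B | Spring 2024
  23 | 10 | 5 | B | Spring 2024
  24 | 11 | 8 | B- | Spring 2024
SELECT name, year FROM students ORDER BY year ASC LIMIT 2

Execution result:
name | year
Peter Martinez | 1
Kate Davis | 1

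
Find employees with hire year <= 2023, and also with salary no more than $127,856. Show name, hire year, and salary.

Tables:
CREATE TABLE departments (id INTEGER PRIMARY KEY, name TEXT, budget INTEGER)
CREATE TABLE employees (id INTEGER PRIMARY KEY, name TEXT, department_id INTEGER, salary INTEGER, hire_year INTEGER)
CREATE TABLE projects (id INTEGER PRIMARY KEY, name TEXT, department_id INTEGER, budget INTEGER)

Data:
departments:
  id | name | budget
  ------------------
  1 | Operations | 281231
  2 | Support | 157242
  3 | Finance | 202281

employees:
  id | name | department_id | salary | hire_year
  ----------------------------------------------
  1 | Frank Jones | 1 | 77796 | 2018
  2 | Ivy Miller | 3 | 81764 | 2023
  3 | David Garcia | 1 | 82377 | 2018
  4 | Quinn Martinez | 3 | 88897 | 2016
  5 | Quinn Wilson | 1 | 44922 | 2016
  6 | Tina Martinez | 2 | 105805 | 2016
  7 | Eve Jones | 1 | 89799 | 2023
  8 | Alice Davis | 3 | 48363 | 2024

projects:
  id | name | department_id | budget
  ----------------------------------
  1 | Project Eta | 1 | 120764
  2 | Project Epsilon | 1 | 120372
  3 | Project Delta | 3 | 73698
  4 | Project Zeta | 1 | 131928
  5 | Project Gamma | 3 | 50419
SELECT name, hire_year, salary FROM employees WHERE hire_year <= 2023 AND salary <= 127856

Execution result:
name | hire_year | salary
Frank Jones | 2018 | 77796
Ivy Miller | 2023 | 81764
David Garcia | 2018 | 82377
Quinn Martinez | 2016 | 88897
Quinn Wilson | 2016 | 44922
Tina Martinez | 2016 | 105805
Eve Jones | 2023 | 89799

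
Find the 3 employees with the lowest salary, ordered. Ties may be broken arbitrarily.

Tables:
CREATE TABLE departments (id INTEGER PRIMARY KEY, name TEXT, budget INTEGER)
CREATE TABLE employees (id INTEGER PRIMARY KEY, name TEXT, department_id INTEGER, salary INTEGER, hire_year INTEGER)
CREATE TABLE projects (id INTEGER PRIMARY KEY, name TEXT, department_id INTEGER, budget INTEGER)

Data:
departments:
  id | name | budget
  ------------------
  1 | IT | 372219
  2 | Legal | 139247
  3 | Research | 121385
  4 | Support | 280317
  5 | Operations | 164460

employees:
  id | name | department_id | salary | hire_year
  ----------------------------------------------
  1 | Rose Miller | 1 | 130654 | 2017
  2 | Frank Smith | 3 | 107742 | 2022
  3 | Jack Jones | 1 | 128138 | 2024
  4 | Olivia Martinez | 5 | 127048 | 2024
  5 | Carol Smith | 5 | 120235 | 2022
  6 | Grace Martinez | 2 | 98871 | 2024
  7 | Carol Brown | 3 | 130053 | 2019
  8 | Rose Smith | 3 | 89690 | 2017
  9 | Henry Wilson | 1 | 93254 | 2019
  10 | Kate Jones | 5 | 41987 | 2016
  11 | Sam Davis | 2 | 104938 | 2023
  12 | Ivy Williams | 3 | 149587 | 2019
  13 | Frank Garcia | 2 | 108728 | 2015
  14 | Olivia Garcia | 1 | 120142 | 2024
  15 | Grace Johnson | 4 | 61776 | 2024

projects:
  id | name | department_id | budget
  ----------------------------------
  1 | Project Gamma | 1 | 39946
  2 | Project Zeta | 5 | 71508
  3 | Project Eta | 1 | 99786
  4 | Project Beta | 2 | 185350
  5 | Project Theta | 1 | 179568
SELECT name, salary FROM employees ORDER BY salary ASC LIMIT 3

Execution result:
name | salary
Kate Jones | 41987
Grace Johnson | 61776
Rose Smith | 89690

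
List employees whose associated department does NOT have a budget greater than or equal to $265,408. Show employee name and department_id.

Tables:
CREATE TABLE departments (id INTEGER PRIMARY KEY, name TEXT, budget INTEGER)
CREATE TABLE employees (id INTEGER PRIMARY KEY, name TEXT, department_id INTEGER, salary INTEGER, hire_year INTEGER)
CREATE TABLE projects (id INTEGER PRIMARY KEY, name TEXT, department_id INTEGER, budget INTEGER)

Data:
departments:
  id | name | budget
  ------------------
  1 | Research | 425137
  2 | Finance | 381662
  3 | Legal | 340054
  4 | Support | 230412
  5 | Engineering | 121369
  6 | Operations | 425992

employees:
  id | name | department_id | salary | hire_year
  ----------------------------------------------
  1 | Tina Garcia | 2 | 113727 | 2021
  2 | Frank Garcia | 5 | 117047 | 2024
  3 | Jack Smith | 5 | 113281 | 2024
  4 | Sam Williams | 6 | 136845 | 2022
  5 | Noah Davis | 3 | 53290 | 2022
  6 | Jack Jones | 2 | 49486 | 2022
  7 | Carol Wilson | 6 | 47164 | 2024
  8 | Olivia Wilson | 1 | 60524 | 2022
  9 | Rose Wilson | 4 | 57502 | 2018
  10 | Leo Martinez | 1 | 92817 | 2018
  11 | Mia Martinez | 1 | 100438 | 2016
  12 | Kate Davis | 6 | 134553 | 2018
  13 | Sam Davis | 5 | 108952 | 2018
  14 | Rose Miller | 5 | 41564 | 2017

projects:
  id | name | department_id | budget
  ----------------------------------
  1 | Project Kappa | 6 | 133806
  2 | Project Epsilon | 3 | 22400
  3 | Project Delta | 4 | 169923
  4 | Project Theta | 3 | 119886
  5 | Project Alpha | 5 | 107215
SELECT name, department_id FROM employees WHERE department_id NOT IN (SELECT id FROM departments WHERE budget >= 265408)

Execution result:
name | department_id
Frank Garcia | 5
Jack Smith | 5
Rose Wilson | 4
Sam Davis | 5
Rose Miller | 5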